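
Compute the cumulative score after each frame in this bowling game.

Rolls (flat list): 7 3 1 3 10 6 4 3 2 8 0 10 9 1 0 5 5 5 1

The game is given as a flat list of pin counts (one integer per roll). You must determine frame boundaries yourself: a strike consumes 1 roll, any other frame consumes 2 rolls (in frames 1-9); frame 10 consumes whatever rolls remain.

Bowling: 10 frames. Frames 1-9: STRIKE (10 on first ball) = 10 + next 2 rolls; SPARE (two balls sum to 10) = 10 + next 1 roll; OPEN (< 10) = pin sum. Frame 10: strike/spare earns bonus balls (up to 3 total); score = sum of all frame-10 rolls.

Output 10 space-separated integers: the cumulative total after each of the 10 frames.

Answer: 11 15 35 48 53 61 81 91 96 107

Derivation:
Frame 1: SPARE (7+3=10). 10 + next roll (1) = 11. Cumulative: 11
Frame 2: OPEN (1+3=4). Cumulative: 15
Frame 3: STRIKE. 10 + next two rolls (6+4) = 20. Cumulative: 35
Frame 4: SPARE (6+4=10). 10 + next roll (3) = 13. Cumulative: 48
Frame 5: OPEN (3+2=5). Cumulative: 53
Frame 6: OPEN (8+0=8). Cumulative: 61
Frame 7: STRIKE. 10 + next two rolls (9+1) = 20. Cumulative: 81
Frame 8: SPARE (9+1=10). 10 + next roll (0) = 10. Cumulative: 91
Frame 9: OPEN (0+5=5). Cumulative: 96
Frame 10: SPARE. Sum of all frame-10 rolls (5+5+1) = 11. Cumulative: 107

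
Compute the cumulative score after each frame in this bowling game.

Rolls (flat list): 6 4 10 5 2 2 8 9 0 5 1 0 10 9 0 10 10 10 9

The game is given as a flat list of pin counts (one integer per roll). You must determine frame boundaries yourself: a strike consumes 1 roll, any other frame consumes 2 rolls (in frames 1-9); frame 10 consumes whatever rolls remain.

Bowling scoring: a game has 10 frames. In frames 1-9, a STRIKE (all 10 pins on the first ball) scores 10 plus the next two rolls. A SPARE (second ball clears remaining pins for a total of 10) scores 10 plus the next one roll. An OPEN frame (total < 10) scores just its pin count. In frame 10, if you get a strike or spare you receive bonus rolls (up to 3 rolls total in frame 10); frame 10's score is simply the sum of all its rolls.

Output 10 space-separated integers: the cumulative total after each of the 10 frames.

Frame 1: SPARE (6+4=10). 10 + next roll (10) = 20. Cumulative: 20
Frame 2: STRIKE. 10 + next two rolls (5+2) = 17. Cumulative: 37
Frame 3: OPEN (5+2=7). Cumulative: 44
Frame 4: SPARE (2+8=10). 10 + next roll (9) = 19. Cumulative: 63
Frame 5: OPEN (9+0=9). Cumulative: 72
Frame 6: OPEN (5+1=6). Cumulative: 78
Frame 7: SPARE (0+10=10). 10 + next roll (9) = 19. Cumulative: 97
Frame 8: OPEN (9+0=9). Cumulative: 106
Frame 9: STRIKE. 10 + next two rolls (10+10) = 30. Cumulative: 136
Frame 10: STRIKE. Sum of all frame-10 rolls (10+10+9) = 29. Cumulative: 165

Answer: 20 37 44 63 72 78 97 106 136 165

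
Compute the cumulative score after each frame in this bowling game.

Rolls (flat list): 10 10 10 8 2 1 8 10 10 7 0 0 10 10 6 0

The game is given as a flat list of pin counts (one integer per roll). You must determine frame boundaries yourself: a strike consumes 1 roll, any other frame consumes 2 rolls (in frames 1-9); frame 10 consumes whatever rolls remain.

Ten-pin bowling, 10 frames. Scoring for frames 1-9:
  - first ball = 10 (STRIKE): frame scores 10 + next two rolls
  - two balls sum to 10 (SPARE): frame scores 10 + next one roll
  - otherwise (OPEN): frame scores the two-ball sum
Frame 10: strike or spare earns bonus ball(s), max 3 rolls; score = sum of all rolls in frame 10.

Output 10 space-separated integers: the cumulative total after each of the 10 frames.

Answer: 30 58 78 89 98 125 142 149 169 185

Derivation:
Frame 1: STRIKE. 10 + next two rolls (10+10) = 30. Cumulative: 30
Frame 2: STRIKE. 10 + next two rolls (10+8) = 28. Cumulative: 58
Frame 3: STRIKE. 10 + next two rolls (8+2) = 20. Cumulative: 78
Frame 4: SPARE (8+2=10). 10 + next roll (1) = 11. Cumulative: 89
Frame 5: OPEN (1+8=9). Cumulative: 98
Frame 6: STRIKE. 10 + next two rolls (10+7) = 27. Cumulative: 125
Frame 7: STRIKE. 10 + next two rolls (7+0) = 17. Cumulative: 142
Frame 8: OPEN (7+0=7). Cumulative: 149
Frame 9: SPARE (0+10=10). 10 + next roll (10) = 20. Cumulative: 169
Frame 10: STRIKE. Sum of all frame-10 rolls (10+6+0) = 16. Cumulative: 185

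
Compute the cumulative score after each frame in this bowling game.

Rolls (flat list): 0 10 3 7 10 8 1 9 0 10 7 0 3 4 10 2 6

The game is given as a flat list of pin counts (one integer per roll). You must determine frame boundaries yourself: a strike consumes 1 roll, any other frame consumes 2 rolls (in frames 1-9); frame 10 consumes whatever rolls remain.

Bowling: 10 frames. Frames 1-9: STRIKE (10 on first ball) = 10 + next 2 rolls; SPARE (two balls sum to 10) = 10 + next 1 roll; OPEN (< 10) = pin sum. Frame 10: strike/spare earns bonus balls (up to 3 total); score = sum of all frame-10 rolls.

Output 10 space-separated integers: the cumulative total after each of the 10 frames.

Answer: 13 33 52 61 70 87 94 101 119 127

Derivation:
Frame 1: SPARE (0+10=10). 10 + next roll (3) = 13. Cumulative: 13
Frame 2: SPARE (3+7=10). 10 + next roll (10) = 20. Cumulative: 33
Frame 3: STRIKE. 10 + next two rolls (8+1) = 19. Cumulative: 52
Frame 4: OPEN (8+1=9). Cumulative: 61
Frame 5: OPEN (9+0=9). Cumulative: 70
Frame 6: STRIKE. 10 + next two rolls (7+0) = 17. Cumulative: 87
Frame 7: OPEN (7+0=7). Cumulative: 94
Frame 8: OPEN (3+4=7). Cumulative: 101
Frame 9: STRIKE. 10 + next two rolls (2+6) = 18. Cumulative: 119
Frame 10: OPEN. Sum of all frame-10 rolls (2+6) = 8. Cumulative: 127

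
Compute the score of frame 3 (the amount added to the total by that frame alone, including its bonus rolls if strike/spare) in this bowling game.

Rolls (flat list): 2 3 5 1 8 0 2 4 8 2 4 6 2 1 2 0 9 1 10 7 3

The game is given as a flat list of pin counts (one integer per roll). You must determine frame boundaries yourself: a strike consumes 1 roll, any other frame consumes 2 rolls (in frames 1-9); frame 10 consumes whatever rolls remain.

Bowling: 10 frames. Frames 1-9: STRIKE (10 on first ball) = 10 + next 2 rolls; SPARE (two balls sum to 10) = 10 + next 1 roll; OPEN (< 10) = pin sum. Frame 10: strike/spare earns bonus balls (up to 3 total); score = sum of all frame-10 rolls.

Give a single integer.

Frame 1: OPEN (2+3=5). Cumulative: 5
Frame 2: OPEN (5+1=6). Cumulative: 11
Frame 3: OPEN (8+0=8). Cumulative: 19
Frame 4: OPEN (2+4=6). Cumulative: 25
Frame 5: SPARE (8+2=10). 10 + next roll (4) = 14. Cumulative: 39

Answer: 8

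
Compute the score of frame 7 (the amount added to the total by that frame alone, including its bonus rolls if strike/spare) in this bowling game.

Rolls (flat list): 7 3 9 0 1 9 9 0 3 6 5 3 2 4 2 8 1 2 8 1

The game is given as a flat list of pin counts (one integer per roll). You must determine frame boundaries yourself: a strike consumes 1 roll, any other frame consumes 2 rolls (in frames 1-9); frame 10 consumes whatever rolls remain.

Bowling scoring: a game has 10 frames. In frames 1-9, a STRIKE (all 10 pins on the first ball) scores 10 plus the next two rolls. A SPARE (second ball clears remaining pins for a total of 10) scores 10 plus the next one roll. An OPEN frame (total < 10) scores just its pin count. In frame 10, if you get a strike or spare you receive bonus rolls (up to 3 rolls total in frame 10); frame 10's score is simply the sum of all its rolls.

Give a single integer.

Answer: 6

Derivation:
Frame 1: SPARE (7+3=10). 10 + next roll (9) = 19. Cumulative: 19
Frame 2: OPEN (9+0=9). Cumulative: 28
Frame 3: SPARE (1+9=10). 10 + next roll (9) = 19. Cumulative: 47
Frame 4: OPEN (9+0=9). Cumulative: 56
Frame 5: OPEN (3+6=9). Cumulative: 65
Frame 6: OPEN (5+3=8). Cumulative: 73
Frame 7: OPEN (2+4=6). Cumulative: 79
Frame 8: SPARE (2+8=10). 10 + next roll (1) = 11. Cumulative: 90
Frame 9: OPEN (1+2=3). Cumulative: 93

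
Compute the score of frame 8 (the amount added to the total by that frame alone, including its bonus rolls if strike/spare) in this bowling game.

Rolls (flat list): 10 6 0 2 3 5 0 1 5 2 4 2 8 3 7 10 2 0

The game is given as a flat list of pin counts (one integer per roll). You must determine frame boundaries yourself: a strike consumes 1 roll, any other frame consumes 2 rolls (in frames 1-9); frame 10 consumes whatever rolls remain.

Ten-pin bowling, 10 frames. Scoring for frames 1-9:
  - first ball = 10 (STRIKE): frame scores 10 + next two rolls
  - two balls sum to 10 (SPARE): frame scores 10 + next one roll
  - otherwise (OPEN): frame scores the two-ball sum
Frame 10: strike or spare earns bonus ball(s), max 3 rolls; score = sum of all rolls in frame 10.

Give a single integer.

Frame 1: STRIKE. 10 + next two rolls (6+0) = 16. Cumulative: 16
Frame 2: OPEN (6+0=6). Cumulative: 22
Frame 3: OPEN (2+3=5). Cumulative: 27
Frame 4: OPEN (5+0=5). Cumulative: 32
Frame 5: OPEN (1+5=6). Cumulative: 38
Frame 6: OPEN (2+4=6). Cumulative: 44
Frame 7: SPARE (2+8=10). 10 + next roll (3) = 13. Cumulative: 57
Frame 8: SPARE (3+7=10). 10 + next roll (10) = 20. Cumulative: 77
Frame 9: STRIKE. 10 + next two rolls (2+0) = 12. Cumulative: 89
Frame 10: OPEN. Sum of all frame-10 rolls (2+0) = 2. Cumulative: 91

Answer: 20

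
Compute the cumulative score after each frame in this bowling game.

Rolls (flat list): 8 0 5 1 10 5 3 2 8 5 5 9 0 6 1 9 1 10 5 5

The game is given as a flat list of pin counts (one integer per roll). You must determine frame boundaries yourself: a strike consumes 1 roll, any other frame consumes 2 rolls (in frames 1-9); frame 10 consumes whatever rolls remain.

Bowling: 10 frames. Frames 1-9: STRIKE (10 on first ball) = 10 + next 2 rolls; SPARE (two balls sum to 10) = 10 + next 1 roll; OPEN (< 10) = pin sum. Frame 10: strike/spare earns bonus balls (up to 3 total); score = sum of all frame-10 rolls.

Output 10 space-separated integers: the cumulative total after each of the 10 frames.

Frame 1: OPEN (8+0=8). Cumulative: 8
Frame 2: OPEN (5+1=6). Cumulative: 14
Frame 3: STRIKE. 10 + next two rolls (5+3) = 18. Cumulative: 32
Frame 4: OPEN (5+3=8). Cumulative: 40
Frame 5: SPARE (2+8=10). 10 + next roll (5) = 15. Cumulative: 55
Frame 6: SPARE (5+5=10). 10 + next roll (9) = 19. Cumulative: 74
Frame 7: OPEN (9+0=9). Cumulative: 83
Frame 8: OPEN (6+1=7). Cumulative: 90
Frame 9: SPARE (9+1=10). 10 + next roll (10) = 20. Cumulative: 110
Frame 10: STRIKE. Sum of all frame-10 rolls (10+5+5) = 20. Cumulative: 130

Answer: 8 14 32 40 55 74 83 90 110 130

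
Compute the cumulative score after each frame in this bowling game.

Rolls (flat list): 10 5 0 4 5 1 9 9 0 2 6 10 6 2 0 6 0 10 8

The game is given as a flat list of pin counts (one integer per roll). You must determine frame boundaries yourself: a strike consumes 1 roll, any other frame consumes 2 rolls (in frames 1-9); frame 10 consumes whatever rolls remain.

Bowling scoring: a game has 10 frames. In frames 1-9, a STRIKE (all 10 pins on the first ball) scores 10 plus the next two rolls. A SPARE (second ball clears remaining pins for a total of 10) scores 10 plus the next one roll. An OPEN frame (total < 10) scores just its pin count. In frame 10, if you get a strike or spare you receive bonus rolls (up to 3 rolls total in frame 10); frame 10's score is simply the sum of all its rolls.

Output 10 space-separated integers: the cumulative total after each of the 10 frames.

Answer: 15 20 29 48 57 65 83 91 97 115

Derivation:
Frame 1: STRIKE. 10 + next two rolls (5+0) = 15. Cumulative: 15
Frame 2: OPEN (5+0=5). Cumulative: 20
Frame 3: OPEN (4+5=9). Cumulative: 29
Frame 4: SPARE (1+9=10). 10 + next roll (9) = 19. Cumulative: 48
Frame 5: OPEN (9+0=9). Cumulative: 57
Frame 6: OPEN (2+6=8). Cumulative: 65
Frame 7: STRIKE. 10 + next two rolls (6+2) = 18. Cumulative: 83
Frame 8: OPEN (6+2=8). Cumulative: 91
Frame 9: OPEN (0+6=6). Cumulative: 97
Frame 10: SPARE. Sum of all frame-10 rolls (0+10+8) = 18. Cumulative: 115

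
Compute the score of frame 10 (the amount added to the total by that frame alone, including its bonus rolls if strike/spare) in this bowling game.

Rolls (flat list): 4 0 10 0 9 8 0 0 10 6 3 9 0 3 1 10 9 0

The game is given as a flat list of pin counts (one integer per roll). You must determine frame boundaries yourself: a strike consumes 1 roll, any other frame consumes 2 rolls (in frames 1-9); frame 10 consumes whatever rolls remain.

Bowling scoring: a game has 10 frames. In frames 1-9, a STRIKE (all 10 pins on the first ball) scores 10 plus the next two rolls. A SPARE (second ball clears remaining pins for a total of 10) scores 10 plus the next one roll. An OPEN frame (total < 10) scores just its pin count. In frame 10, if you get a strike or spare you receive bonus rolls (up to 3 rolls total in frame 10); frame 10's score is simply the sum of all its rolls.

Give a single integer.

Frame 1: OPEN (4+0=4). Cumulative: 4
Frame 2: STRIKE. 10 + next two rolls (0+9) = 19. Cumulative: 23
Frame 3: OPEN (0+9=9). Cumulative: 32
Frame 4: OPEN (8+0=8). Cumulative: 40
Frame 5: SPARE (0+10=10). 10 + next roll (6) = 16. Cumulative: 56
Frame 6: OPEN (6+3=9). Cumulative: 65
Frame 7: OPEN (9+0=9). Cumulative: 74
Frame 8: OPEN (3+1=4). Cumulative: 78
Frame 9: STRIKE. 10 + next two rolls (9+0) = 19. Cumulative: 97
Frame 10: OPEN. Sum of all frame-10 rolls (9+0) = 9. Cumulative: 106

Answer: 9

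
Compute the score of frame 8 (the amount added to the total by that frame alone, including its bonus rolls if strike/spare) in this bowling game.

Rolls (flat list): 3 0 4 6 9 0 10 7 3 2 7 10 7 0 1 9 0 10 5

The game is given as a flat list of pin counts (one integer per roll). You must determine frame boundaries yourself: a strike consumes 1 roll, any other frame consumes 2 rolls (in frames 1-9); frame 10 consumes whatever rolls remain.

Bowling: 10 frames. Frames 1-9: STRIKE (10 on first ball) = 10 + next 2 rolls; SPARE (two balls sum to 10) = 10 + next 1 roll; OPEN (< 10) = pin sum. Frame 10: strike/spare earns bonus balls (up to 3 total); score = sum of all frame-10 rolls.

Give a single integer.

Answer: 7

Derivation:
Frame 1: OPEN (3+0=3). Cumulative: 3
Frame 2: SPARE (4+6=10). 10 + next roll (9) = 19. Cumulative: 22
Frame 3: OPEN (9+0=9). Cumulative: 31
Frame 4: STRIKE. 10 + next two rolls (7+3) = 20. Cumulative: 51
Frame 5: SPARE (7+3=10). 10 + next roll (2) = 12. Cumulative: 63
Frame 6: OPEN (2+7=9). Cumulative: 72
Frame 7: STRIKE. 10 + next two rolls (7+0) = 17. Cumulative: 89
Frame 8: OPEN (7+0=7). Cumulative: 96
Frame 9: SPARE (1+9=10). 10 + next roll (0) = 10. Cumulative: 106
Frame 10: SPARE. Sum of all frame-10 rolls (0+10+5) = 15. Cumulative: 121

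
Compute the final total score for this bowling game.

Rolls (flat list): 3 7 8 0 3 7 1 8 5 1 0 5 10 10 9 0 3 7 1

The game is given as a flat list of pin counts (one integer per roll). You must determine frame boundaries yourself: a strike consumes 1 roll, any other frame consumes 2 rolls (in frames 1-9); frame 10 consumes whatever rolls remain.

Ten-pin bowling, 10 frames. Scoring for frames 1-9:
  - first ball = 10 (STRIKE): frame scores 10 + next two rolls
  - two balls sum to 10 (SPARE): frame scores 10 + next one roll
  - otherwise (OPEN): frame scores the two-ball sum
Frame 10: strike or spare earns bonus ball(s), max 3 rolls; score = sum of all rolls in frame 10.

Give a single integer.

Answer: 125

Derivation:
Frame 1: SPARE (3+7=10). 10 + next roll (8) = 18. Cumulative: 18
Frame 2: OPEN (8+0=8). Cumulative: 26
Frame 3: SPARE (3+7=10). 10 + next roll (1) = 11. Cumulative: 37
Frame 4: OPEN (1+8=9). Cumulative: 46
Frame 5: OPEN (5+1=6). Cumulative: 52
Frame 6: OPEN (0+5=5). Cumulative: 57
Frame 7: STRIKE. 10 + next two rolls (10+9) = 29. Cumulative: 86
Frame 8: STRIKE. 10 + next two rolls (9+0) = 19. Cumulative: 105
Frame 9: OPEN (9+0=9). Cumulative: 114
Frame 10: SPARE. Sum of all frame-10 rolls (3+7+1) = 11. Cumulative: 125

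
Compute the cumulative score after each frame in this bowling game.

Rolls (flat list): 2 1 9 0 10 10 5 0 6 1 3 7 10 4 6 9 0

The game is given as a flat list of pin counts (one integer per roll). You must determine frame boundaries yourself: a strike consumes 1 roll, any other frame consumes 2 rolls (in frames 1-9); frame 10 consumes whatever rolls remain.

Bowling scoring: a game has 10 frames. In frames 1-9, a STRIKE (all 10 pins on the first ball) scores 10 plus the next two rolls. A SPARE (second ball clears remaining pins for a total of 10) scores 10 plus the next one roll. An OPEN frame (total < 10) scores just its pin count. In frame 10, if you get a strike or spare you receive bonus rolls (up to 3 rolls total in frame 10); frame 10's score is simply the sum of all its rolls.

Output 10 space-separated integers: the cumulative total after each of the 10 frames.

Frame 1: OPEN (2+1=3). Cumulative: 3
Frame 2: OPEN (9+0=9). Cumulative: 12
Frame 3: STRIKE. 10 + next two rolls (10+5) = 25. Cumulative: 37
Frame 4: STRIKE. 10 + next two rolls (5+0) = 15. Cumulative: 52
Frame 5: OPEN (5+0=5). Cumulative: 57
Frame 6: OPEN (6+1=7). Cumulative: 64
Frame 7: SPARE (3+7=10). 10 + next roll (10) = 20. Cumulative: 84
Frame 8: STRIKE. 10 + next two rolls (4+6) = 20. Cumulative: 104
Frame 9: SPARE (4+6=10). 10 + next roll (9) = 19. Cumulative: 123
Frame 10: OPEN. Sum of all frame-10 rolls (9+0) = 9. Cumulative: 132

Answer: 3 12 37 52 57 64 84 104 123 132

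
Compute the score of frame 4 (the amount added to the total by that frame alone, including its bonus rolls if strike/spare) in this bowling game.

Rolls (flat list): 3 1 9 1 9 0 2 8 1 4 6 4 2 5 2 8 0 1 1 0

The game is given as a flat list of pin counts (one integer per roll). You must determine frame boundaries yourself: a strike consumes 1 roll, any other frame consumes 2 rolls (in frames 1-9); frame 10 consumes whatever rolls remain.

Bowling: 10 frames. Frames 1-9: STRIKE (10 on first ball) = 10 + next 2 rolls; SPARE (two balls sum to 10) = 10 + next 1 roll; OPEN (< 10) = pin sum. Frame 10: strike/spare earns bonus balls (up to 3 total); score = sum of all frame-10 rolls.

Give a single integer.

Frame 1: OPEN (3+1=4). Cumulative: 4
Frame 2: SPARE (9+1=10). 10 + next roll (9) = 19. Cumulative: 23
Frame 3: OPEN (9+0=9). Cumulative: 32
Frame 4: SPARE (2+8=10). 10 + next roll (1) = 11. Cumulative: 43
Frame 5: OPEN (1+4=5). Cumulative: 48
Frame 6: SPARE (6+4=10). 10 + next roll (2) = 12. Cumulative: 60

Answer: 11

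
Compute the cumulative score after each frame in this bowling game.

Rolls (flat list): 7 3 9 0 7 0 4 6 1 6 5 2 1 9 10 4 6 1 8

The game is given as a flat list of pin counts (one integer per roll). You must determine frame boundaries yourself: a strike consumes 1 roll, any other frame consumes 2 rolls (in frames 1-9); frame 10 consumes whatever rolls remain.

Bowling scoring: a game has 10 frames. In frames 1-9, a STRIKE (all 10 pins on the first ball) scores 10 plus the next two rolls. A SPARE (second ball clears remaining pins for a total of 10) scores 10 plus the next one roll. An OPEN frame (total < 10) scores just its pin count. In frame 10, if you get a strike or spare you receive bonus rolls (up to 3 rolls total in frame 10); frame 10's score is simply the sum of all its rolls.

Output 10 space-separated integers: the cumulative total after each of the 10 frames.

Frame 1: SPARE (7+3=10). 10 + next roll (9) = 19. Cumulative: 19
Frame 2: OPEN (9+0=9). Cumulative: 28
Frame 3: OPEN (7+0=7). Cumulative: 35
Frame 4: SPARE (4+6=10). 10 + next roll (1) = 11. Cumulative: 46
Frame 5: OPEN (1+6=7). Cumulative: 53
Frame 6: OPEN (5+2=7). Cumulative: 60
Frame 7: SPARE (1+9=10). 10 + next roll (10) = 20. Cumulative: 80
Frame 8: STRIKE. 10 + next two rolls (4+6) = 20. Cumulative: 100
Frame 9: SPARE (4+6=10). 10 + next roll (1) = 11. Cumulative: 111
Frame 10: OPEN. Sum of all frame-10 rolls (1+8) = 9. Cumulative: 120

Answer: 19 28 35 46 53 60 80 100 111 120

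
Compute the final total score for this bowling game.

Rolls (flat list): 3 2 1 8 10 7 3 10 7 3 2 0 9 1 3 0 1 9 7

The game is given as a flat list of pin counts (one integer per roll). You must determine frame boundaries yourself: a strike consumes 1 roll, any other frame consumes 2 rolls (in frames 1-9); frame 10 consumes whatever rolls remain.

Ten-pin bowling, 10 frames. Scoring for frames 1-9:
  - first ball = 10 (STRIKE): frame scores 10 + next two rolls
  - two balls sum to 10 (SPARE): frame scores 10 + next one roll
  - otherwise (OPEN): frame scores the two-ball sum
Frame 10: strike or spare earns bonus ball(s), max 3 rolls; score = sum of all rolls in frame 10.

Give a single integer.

Frame 1: OPEN (3+2=5). Cumulative: 5
Frame 2: OPEN (1+8=9). Cumulative: 14
Frame 3: STRIKE. 10 + next two rolls (7+3) = 20. Cumulative: 34
Frame 4: SPARE (7+3=10). 10 + next roll (10) = 20. Cumulative: 54
Frame 5: STRIKE. 10 + next two rolls (7+3) = 20. Cumulative: 74
Frame 6: SPARE (7+3=10). 10 + next roll (2) = 12. Cumulative: 86
Frame 7: OPEN (2+0=2). Cumulative: 88
Frame 8: SPARE (9+1=10). 10 + next roll (3) = 13. Cumulative: 101
Frame 9: OPEN (3+0=3). Cumulative: 104
Frame 10: SPARE. Sum of all frame-10 rolls (1+9+7) = 17. Cumulative: 121

Answer: 121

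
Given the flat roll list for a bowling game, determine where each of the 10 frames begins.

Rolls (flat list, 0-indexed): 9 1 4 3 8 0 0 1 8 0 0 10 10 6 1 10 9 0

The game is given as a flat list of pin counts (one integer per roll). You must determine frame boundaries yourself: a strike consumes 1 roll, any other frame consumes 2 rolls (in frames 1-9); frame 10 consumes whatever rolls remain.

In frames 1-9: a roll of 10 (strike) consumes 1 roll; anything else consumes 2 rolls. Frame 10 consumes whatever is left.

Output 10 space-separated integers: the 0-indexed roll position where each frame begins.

Answer: 0 2 4 6 8 10 12 13 15 16

Derivation:
Frame 1 starts at roll index 0: rolls=9,1 (sum=10), consumes 2 rolls
Frame 2 starts at roll index 2: rolls=4,3 (sum=7), consumes 2 rolls
Frame 3 starts at roll index 4: rolls=8,0 (sum=8), consumes 2 rolls
Frame 4 starts at roll index 6: rolls=0,1 (sum=1), consumes 2 rolls
Frame 5 starts at roll index 8: rolls=8,0 (sum=8), consumes 2 rolls
Frame 6 starts at roll index 10: rolls=0,10 (sum=10), consumes 2 rolls
Frame 7 starts at roll index 12: roll=10 (strike), consumes 1 roll
Frame 8 starts at roll index 13: rolls=6,1 (sum=7), consumes 2 rolls
Frame 9 starts at roll index 15: roll=10 (strike), consumes 1 roll
Frame 10 starts at roll index 16: 2 remaining rolls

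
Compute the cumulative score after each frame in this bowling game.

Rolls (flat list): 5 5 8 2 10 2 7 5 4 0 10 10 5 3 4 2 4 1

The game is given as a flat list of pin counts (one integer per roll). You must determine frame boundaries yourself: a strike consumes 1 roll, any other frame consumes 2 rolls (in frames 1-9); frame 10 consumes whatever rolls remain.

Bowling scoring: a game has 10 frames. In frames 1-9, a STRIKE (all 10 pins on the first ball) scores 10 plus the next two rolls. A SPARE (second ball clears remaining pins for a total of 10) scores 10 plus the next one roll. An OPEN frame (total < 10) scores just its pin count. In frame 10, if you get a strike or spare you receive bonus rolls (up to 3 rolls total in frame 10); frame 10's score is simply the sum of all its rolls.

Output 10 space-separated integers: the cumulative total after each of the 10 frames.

Frame 1: SPARE (5+5=10). 10 + next roll (8) = 18. Cumulative: 18
Frame 2: SPARE (8+2=10). 10 + next roll (10) = 20. Cumulative: 38
Frame 3: STRIKE. 10 + next two rolls (2+7) = 19. Cumulative: 57
Frame 4: OPEN (2+7=9). Cumulative: 66
Frame 5: OPEN (5+4=9). Cumulative: 75
Frame 6: SPARE (0+10=10). 10 + next roll (10) = 20. Cumulative: 95
Frame 7: STRIKE. 10 + next two rolls (5+3) = 18. Cumulative: 113
Frame 8: OPEN (5+3=8). Cumulative: 121
Frame 9: OPEN (4+2=6). Cumulative: 127
Frame 10: OPEN. Sum of all frame-10 rolls (4+1) = 5. Cumulative: 132

Answer: 18 38 57 66 75 95 113 121 127 132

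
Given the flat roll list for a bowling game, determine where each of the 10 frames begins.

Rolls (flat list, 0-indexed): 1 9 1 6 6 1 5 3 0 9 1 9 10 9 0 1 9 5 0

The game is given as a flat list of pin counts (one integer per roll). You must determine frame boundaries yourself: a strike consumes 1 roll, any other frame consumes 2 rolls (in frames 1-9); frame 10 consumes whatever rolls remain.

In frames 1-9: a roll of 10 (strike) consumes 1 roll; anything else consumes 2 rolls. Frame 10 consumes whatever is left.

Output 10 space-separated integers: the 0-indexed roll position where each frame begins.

Frame 1 starts at roll index 0: rolls=1,9 (sum=10), consumes 2 rolls
Frame 2 starts at roll index 2: rolls=1,6 (sum=7), consumes 2 rolls
Frame 3 starts at roll index 4: rolls=6,1 (sum=7), consumes 2 rolls
Frame 4 starts at roll index 6: rolls=5,3 (sum=8), consumes 2 rolls
Frame 5 starts at roll index 8: rolls=0,9 (sum=9), consumes 2 rolls
Frame 6 starts at roll index 10: rolls=1,9 (sum=10), consumes 2 rolls
Frame 7 starts at roll index 12: roll=10 (strike), consumes 1 roll
Frame 8 starts at roll index 13: rolls=9,0 (sum=9), consumes 2 rolls
Frame 9 starts at roll index 15: rolls=1,9 (sum=10), consumes 2 rolls
Frame 10 starts at roll index 17: 2 remaining rolls

Answer: 0 2 4 6 8 10 12 13 15 17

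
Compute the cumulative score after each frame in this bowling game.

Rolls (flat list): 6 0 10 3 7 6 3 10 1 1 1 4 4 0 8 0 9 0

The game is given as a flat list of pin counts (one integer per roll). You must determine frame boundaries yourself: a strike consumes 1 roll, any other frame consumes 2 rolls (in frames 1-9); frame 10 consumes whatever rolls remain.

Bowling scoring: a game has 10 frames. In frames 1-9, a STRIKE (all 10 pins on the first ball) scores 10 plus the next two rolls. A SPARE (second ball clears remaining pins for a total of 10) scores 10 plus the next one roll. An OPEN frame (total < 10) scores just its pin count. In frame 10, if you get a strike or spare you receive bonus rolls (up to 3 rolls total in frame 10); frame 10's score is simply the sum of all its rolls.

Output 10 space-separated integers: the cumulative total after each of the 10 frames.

Frame 1: OPEN (6+0=6). Cumulative: 6
Frame 2: STRIKE. 10 + next two rolls (3+7) = 20. Cumulative: 26
Frame 3: SPARE (3+7=10). 10 + next roll (6) = 16. Cumulative: 42
Frame 4: OPEN (6+3=9). Cumulative: 51
Frame 5: STRIKE. 10 + next two rolls (1+1) = 12. Cumulative: 63
Frame 6: OPEN (1+1=2). Cumulative: 65
Frame 7: OPEN (1+4=5). Cumulative: 70
Frame 8: OPEN (4+0=4). Cumulative: 74
Frame 9: OPEN (8+0=8). Cumulative: 82
Frame 10: OPEN. Sum of all frame-10 rolls (9+0) = 9. Cumulative: 91

Answer: 6 26 42 51 63 65 70 74 82 91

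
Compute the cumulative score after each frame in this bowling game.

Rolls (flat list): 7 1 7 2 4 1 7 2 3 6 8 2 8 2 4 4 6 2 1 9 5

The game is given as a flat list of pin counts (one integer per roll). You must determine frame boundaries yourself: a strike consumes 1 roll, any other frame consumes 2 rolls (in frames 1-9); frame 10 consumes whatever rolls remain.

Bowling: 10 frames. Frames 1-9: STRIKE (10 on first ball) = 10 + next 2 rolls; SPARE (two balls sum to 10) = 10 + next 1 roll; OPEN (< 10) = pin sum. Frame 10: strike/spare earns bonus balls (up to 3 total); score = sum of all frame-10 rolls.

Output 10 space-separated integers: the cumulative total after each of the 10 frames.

Answer: 8 17 22 31 40 58 72 80 88 103

Derivation:
Frame 1: OPEN (7+1=8). Cumulative: 8
Frame 2: OPEN (7+2=9). Cumulative: 17
Frame 3: OPEN (4+1=5). Cumulative: 22
Frame 4: OPEN (7+2=9). Cumulative: 31
Frame 5: OPEN (3+6=9). Cumulative: 40
Frame 6: SPARE (8+2=10). 10 + next roll (8) = 18. Cumulative: 58
Frame 7: SPARE (8+2=10). 10 + next roll (4) = 14. Cumulative: 72
Frame 8: OPEN (4+4=8). Cumulative: 80
Frame 9: OPEN (6+2=8). Cumulative: 88
Frame 10: SPARE. Sum of all frame-10 rolls (1+9+5) = 15. Cumulative: 103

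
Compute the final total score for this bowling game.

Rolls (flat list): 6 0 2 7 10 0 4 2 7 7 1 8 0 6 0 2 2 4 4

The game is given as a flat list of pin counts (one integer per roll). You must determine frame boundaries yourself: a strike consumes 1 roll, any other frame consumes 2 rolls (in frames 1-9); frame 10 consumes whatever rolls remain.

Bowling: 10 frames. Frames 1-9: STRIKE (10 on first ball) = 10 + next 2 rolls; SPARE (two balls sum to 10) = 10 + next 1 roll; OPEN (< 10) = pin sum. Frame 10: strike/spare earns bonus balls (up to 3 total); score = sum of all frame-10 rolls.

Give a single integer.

Answer: 76

Derivation:
Frame 1: OPEN (6+0=6). Cumulative: 6
Frame 2: OPEN (2+7=9). Cumulative: 15
Frame 3: STRIKE. 10 + next two rolls (0+4) = 14. Cumulative: 29
Frame 4: OPEN (0+4=4). Cumulative: 33
Frame 5: OPEN (2+7=9). Cumulative: 42
Frame 6: OPEN (7+1=8). Cumulative: 50
Frame 7: OPEN (8+0=8). Cumulative: 58
Frame 8: OPEN (6+0=6). Cumulative: 64
Frame 9: OPEN (2+2=4). Cumulative: 68
Frame 10: OPEN. Sum of all frame-10 rolls (4+4) = 8. Cumulative: 76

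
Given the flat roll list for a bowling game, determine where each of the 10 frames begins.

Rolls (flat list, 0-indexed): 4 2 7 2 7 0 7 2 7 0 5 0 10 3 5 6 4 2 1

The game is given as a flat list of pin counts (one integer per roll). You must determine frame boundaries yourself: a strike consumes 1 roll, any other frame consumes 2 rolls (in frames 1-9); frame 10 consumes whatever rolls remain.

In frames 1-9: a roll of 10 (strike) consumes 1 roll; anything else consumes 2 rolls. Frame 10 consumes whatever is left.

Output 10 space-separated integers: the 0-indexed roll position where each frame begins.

Frame 1 starts at roll index 0: rolls=4,2 (sum=6), consumes 2 rolls
Frame 2 starts at roll index 2: rolls=7,2 (sum=9), consumes 2 rolls
Frame 3 starts at roll index 4: rolls=7,0 (sum=7), consumes 2 rolls
Frame 4 starts at roll index 6: rolls=7,2 (sum=9), consumes 2 rolls
Frame 5 starts at roll index 8: rolls=7,0 (sum=7), consumes 2 rolls
Frame 6 starts at roll index 10: rolls=5,0 (sum=5), consumes 2 rolls
Frame 7 starts at roll index 12: roll=10 (strike), consumes 1 roll
Frame 8 starts at roll index 13: rolls=3,5 (sum=8), consumes 2 rolls
Frame 9 starts at roll index 15: rolls=6,4 (sum=10), consumes 2 rolls
Frame 10 starts at roll index 17: 2 remaining rolls

Answer: 0 2 4 6 8 10 12 13 15 17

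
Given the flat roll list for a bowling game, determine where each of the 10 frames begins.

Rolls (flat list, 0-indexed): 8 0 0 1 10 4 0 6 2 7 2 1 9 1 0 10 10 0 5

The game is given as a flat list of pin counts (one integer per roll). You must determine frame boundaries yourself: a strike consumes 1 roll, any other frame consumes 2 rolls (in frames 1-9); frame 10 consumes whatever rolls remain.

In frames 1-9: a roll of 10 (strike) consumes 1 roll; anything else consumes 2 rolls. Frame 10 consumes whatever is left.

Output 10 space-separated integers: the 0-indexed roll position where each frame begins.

Frame 1 starts at roll index 0: rolls=8,0 (sum=8), consumes 2 rolls
Frame 2 starts at roll index 2: rolls=0,1 (sum=1), consumes 2 rolls
Frame 3 starts at roll index 4: roll=10 (strike), consumes 1 roll
Frame 4 starts at roll index 5: rolls=4,0 (sum=4), consumes 2 rolls
Frame 5 starts at roll index 7: rolls=6,2 (sum=8), consumes 2 rolls
Frame 6 starts at roll index 9: rolls=7,2 (sum=9), consumes 2 rolls
Frame 7 starts at roll index 11: rolls=1,9 (sum=10), consumes 2 rolls
Frame 8 starts at roll index 13: rolls=1,0 (sum=1), consumes 2 rolls
Frame 9 starts at roll index 15: roll=10 (strike), consumes 1 roll
Frame 10 starts at roll index 16: 3 remaining rolls

Answer: 0 2 4 5 7 9 11 13 15 16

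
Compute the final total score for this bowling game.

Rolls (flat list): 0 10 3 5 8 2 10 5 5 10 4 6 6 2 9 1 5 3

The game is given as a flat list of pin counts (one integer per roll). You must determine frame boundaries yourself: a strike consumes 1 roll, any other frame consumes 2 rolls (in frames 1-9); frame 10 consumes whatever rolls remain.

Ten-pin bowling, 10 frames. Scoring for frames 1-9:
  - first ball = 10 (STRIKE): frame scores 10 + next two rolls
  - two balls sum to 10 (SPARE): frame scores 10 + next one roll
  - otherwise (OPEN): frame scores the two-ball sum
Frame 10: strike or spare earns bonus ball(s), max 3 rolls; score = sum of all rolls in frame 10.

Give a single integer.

Answer: 148

Derivation:
Frame 1: SPARE (0+10=10). 10 + next roll (3) = 13. Cumulative: 13
Frame 2: OPEN (3+5=8). Cumulative: 21
Frame 3: SPARE (8+2=10). 10 + next roll (10) = 20. Cumulative: 41
Frame 4: STRIKE. 10 + next two rolls (5+5) = 20. Cumulative: 61
Frame 5: SPARE (5+5=10). 10 + next roll (10) = 20. Cumulative: 81
Frame 6: STRIKE. 10 + next two rolls (4+6) = 20. Cumulative: 101
Frame 7: SPARE (4+6=10). 10 + next roll (6) = 16. Cumulative: 117
Frame 8: OPEN (6+2=8). Cumulative: 125
Frame 9: SPARE (9+1=10). 10 + next roll (5) = 15. Cumulative: 140
Frame 10: OPEN. Sum of all frame-10 rolls (5+3) = 8. Cumulative: 148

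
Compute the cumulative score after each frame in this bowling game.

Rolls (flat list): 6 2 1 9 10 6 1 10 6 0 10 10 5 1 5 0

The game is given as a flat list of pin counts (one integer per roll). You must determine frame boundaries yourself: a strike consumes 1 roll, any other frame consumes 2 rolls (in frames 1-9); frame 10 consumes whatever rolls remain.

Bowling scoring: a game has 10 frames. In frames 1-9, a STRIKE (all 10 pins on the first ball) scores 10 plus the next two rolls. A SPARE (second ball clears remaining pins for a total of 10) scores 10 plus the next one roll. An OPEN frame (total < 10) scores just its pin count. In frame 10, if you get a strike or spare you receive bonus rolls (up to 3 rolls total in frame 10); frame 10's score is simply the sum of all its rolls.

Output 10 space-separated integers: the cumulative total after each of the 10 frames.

Answer: 8 28 45 52 68 74 99 115 121 126

Derivation:
Frame 1: OPEN (6+2=8). Cumulative: 8
Frame 2: SPARE (1+9=10). 10 + next roll (10) = 20. Cumulative: 28
Frame 3: STRIKE. 10 + next two rolls (6+1) = 17. Cumulative: 45
Frame 4: OPEN (6+1=7). Cumulative: 52
Frame 5: STRIKE. 10 + next two rolls (6+0) = 16. Cumulative: 68
Frame 6: OPEN (6+0=6). Cumulative: 74
Frame 7: STRIKE. 10 + next two rolls (10+5) = 25. Cumulative: 99
Frame 8: STRIKE. 10 + next two rolls (5+1) = 16. Cumulative: 115
Frame 9: OPEN (5+1=6). Cumulative: 121
Frame 10: OPEN. Sum of all frame-10 rolls (5+0) = 5. Cumulative: 126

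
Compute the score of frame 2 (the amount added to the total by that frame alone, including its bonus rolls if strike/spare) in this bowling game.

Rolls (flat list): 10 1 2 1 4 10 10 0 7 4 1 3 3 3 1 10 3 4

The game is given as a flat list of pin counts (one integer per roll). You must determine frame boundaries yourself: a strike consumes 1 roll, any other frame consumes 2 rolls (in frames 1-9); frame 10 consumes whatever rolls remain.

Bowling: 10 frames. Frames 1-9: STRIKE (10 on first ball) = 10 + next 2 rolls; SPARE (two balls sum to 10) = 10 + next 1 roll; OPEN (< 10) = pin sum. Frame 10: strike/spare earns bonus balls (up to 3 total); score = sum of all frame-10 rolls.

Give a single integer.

Answer: 3

Derivation:
Frame 1: STRIKE. 10 + next two rolls (1+2) = 13. Cumulative: 13
Frame 2: OPEN (1+2=3). Cumulative: 16
Frame 3: OPEN (1+4=5). Cumulative: 21
Frame 4: STRIKE. 10 + next two rolls (10+0) = 20. Cumulative: 41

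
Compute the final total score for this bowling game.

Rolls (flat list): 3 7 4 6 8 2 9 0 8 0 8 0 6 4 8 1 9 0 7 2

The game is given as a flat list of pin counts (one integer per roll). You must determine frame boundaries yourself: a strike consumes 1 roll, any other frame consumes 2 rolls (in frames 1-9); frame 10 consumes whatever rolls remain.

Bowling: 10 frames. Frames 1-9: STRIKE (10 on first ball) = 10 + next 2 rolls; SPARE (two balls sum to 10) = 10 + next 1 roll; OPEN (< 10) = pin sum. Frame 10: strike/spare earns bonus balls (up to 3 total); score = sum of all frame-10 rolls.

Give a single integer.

Answer: 121

Derivation:
Frame 1: SPARE (3+7=10). 10 + next roll (4) = 14. Cumulative: 14
Frame 2: SPARE (4+6=10). 10 + next roll (8) = 18. Cumulative: 32
Frame 3: SPARE (8+2=10). 10 + next roll (9) = 19. Cumulative: 51
Frame 4: OPEN (9+0=9). Cumulative: 60
Frame 5: OPEN (8+0=8). Cumulative: 68
Frame 6: OPEN (8+0=8). Cumulative: 76
Frame 7: SPARE (6+4=10). 10 + next roll (8) = 18. Cumulative: 94
Frame 8: OPEN (8+1=9). Cumulative: 103
Frame 9: OPEN (9+0=9). Cumulative: 112
Frame 10: OPEN. Sum of all frame-10 rolls (7+2) = 9. Cumulative: 121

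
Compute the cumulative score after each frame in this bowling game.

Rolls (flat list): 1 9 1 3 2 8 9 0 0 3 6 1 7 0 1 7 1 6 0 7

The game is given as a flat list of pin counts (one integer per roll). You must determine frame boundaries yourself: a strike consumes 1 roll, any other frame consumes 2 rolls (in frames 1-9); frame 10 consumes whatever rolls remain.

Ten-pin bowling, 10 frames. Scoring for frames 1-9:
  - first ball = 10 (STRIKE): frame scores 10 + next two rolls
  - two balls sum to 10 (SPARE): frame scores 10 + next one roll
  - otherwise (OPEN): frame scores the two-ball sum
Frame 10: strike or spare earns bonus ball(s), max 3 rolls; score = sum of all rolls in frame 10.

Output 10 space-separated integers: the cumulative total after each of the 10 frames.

Frame 1: SPARE (1+9=10). 10 + next roll (1) = 11. Cumulative: 11
Frame 2: OPEN (1+3=4). Cumulative: 15
Frame 3: SPARE (2+8=10). 10 + next roll (9) = 19. Cumulative: 34
Frame 4: OPEN (9+0=9). Cumulative: 43
Frame 5: OPEN (0+3=3). Cumulative: 46
Frame 6: OPEN (6+1=7). Cumulative: 53
Frame 7: OPEN (7+0=7). Cumulative: 60
Frame 8: OPEN (1+7=8). Cumulative: 68
Frame 9: OPEN (1+6=7). Cumulative: 75
Frame 10: OPEN. Sum of all frame-10 rolls (0+7) = 7. Cumulative: 82

Answer: 11 15 34 43 46 53 60 68 75 82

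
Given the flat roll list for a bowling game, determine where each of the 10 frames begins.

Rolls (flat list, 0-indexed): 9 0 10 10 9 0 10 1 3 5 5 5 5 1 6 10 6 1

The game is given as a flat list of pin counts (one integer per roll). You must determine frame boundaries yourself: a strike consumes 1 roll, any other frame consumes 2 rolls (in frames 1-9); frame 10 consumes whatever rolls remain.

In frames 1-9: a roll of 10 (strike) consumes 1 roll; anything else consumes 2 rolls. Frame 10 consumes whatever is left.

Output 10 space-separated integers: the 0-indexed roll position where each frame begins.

Answer: 0 2 3 4 6 7 9 11 13 15

Derivation:
Frame 1 starts at roll index 0: rolls=9,0 (sum=9), consumes 2 rolls
Frame 2 starts at roll index 2: roll=10 (strike), consumes 1 roll
Frame 3 starts at roll index 3: roll=10 (strike), consumes 1 roll
Frame 4 starts at roll index 4: rolls=9,0 (sum=9), consumes 2 rolls
Frame 5 starts at roll index 6: roll=10 (strike), consumes 1 roll
Frame 6 starts at roll index 7: rolls=1,3 (sum=4), consumes 2 rolls
Frame 7 starts at roll index 9: rolls=5,5 (sum=10), consumes 2 rolls
Frame 8 starts at roll index 11: rolls=5,5 (sum=10), consumes 2 rolls
Frame 9 starts at roll index 13: rolls=1,6 (sum=7), consumes 2 rolls
Frame 10 starts at roll index 15: 3 remaining rolls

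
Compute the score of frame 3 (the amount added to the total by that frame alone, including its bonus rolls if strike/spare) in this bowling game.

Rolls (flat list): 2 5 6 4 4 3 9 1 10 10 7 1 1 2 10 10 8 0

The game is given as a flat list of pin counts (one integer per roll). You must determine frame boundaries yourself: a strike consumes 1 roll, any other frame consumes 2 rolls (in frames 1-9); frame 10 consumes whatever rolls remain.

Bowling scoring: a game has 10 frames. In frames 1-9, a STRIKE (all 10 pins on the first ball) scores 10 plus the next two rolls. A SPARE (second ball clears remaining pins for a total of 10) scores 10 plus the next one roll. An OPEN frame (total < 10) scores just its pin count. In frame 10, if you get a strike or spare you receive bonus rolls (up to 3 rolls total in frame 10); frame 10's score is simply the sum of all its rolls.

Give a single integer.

Frame 1: OPEN (2+5=7). Cumulative: 7
Frame 2: SPARE (6+4=10). 10 + next roll (4) = 14. Cumulative: 21
Frame 3: OPEN (4+3=7). Cumulative: 28
Frame 4: SPARE (9+1=10). 10 + next roll (10) = 20. Cumulative: 48
Frame 5: STRIKE. 10 + next two rolls (10+7) = 27. Cumulative: 75

Answer: 7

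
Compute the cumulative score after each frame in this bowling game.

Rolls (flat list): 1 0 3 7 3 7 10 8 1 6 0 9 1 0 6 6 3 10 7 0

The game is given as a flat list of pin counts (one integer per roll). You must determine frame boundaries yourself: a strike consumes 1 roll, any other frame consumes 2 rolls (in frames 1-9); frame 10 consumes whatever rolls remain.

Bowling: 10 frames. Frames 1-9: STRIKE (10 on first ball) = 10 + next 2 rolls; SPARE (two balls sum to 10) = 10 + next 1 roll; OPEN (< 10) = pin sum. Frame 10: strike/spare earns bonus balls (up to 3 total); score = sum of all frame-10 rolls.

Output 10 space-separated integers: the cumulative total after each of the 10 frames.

Frame 1: OPEN (1+0=1). Cumulative: 1
Frame 2: SPARE (3+7=10). 10 + next roll (3) = 13. Cumulative: 14
Frame 3: SPARE (3+7=10). 10 + next roll (10) = 20. Cumulative: 34
Frame 4: STRIKE. 10 + next two rolls (8+1) = 19. Cumulative: 53
Frame 5: OPEN (8+1=9). Cumulative: 62
Frame 6: OPEN (6+0=6). Cumulative: 68
Frame 7: SPARE (9+1=10). 10 + next roll (0) = 10. Cumulative: 78
Frame 8: OPEN (0+6=6). Cumulative: 84
Frame 9: OPEN (6+3=9). Cumulative: 93
Frame 10: STRIKE. Sum of all frame-10 rolls (10+7+0) = 17. Cumulative: 110

Answer: 1 14 34 53 62 68 78 84 93 110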